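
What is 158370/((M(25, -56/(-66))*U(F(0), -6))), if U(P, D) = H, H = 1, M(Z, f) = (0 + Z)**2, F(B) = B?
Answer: 31674/125 ≈ 253.39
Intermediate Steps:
M(Z, f) = Z**2
U(P, D) = 1
158370/((M(25, -56/(-66))*U(F(0), -6))) = 158370/((25**2*1)) = 158370/((625*1)) = 158370/625 = 158370*(1/625) = 31674/125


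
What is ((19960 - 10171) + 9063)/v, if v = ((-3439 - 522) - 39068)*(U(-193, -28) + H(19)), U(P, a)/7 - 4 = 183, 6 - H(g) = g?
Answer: -1571/4647132 ≈ -0.00033806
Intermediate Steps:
H(g) = 6 - g
U(P, a) = 1309 (U(P, a) = 28 + 7*183 = 28 + 1281 = 1309)
v = -55765584 (v = ((-3439 - 522) - 39068)*(1309 + (6 - 1*19)) = (-3961 - 39068)*(1309 + (6 - 19)) = -43029*(1309 - 13) = -43029*1296 = -55765584)
((19960 - 10171) + 9063)/v = ((19960 - 10171) + 9063)/(-55765584) = (9789 + 9063)*(-1/55765584) = 18852*(-1/55765584) = -1571/4647132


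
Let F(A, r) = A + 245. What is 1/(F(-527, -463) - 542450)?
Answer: -1/542732 ≈ -1.8425e-6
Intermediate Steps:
F(A, r) = 245 + A
1/(F(-527, -463) - 542450) = 1/((245 - 527) - 542450) = 1/(-282 - 542450) = 1/(-542732) = -1/542732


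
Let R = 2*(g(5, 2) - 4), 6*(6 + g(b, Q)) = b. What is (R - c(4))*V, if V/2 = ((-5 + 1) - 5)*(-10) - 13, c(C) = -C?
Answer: -6622/3 ≈ -2207.3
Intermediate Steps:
g(b, Q) = -6 + b/6
R = -55/3 (R = 2*((-6 + (⅙)*5) - 4) = 2*((-6 + ⅚) - 4) = 2*(-31/6 - 4) = 2*(-55/6) = -55/3 ≈ -18.333)
V = 154 (V = 2*(((-5 + 1) - 5)*(-10) - 13) = 2*((-4 - 5)*(-10) - 13) = 2*(-9*(-10) - 13) = 2*(90 - 13) = 2*77 = 154)
(R - c(4))*V = (-55/3 - (-1)*4)*154 = (-55/3 - 1*(-4))*154 = (-55/3 + 4)*154 = -43/3*154 = -6622/3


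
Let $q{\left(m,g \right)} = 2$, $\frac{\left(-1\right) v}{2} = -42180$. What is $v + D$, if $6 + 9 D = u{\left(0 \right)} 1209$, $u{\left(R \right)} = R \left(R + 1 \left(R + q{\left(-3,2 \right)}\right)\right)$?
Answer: $\frac{253078}{3} \approx 84359.0$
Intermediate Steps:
$v = 84360$ ($v = \left(-2\right) \left(-42180\right) = 84360$)
$u{\left(R \right)} = R \left(2 + 2 R\right)$ ($u{\left(R \right)} = R \left(R + 1 \left(R + 2\right)\right) = R \left(R + 1 \left(2 + R\right)\right) = R \left(R + \left(2 + R\right)\right) = R \left(2 + 2 R\right)$)
$D = - \frac{2}{3}$ ($D = - \frac{2}{3} + \frac{2 \cdot 0 \left(1 + 0\right) 1209}{9} = - \frac{2}{3} + \frac{2 \cdot 0 \cdot 1 \cdot 1209}{9} = - \frac{2}{3} + \frac{0 \cdot 1209}{9} = - \frac{2}{3} + \frac{1}{9} \cdot 0 = - \frac{2}{3} + 0 = - \frac{2}{3} \approx -0.66667$)
$v + D = 84360 - \frac{2}{3} = \frac{253078}{3}$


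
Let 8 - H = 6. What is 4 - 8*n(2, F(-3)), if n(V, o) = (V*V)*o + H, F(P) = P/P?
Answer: -44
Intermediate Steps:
H = 2 (H = 8 - 1*6 = 8 - 6 = 2)
F(P) = 1
n(V, o) = 2 + o*V² (n(V, o) = (V*V)*o + 2 = V²*o + 2 = o*V² + 2 = 2 + o*V²)
4 - 8*n(2, F(-3)) = 4 - 8*(2 + 1*2²) = 4 - 8*(2 + 1*4) = 4 - 8*(2 + 4) = 4 - 8*6 = 4 - 48 = -44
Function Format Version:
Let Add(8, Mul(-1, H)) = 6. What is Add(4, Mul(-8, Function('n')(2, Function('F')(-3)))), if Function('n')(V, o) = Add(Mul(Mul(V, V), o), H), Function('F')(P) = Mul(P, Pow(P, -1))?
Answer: -44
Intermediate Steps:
H = 2 (H = Add(8, Mul(-1, 6)) = Add(8, -6) = 2)
Function('F')(P) = 1
Function('n')(V, o) = Add(2, Mul(o, Pow(V, 2))) (Function('n')(V, o) = Add(Mul(Mul(V, V), o), 2) = Add(Mul(Pow(V, 2), o), 2) = Add(Mul(o, Pow(V, 2)), 2) = Add(2, Mul(o, Pow(V, 2))))
Add(4, Mul(-8, Function('n')(2, Function('F')(-3)))) = Add(4, Mul(-8, Add(2, Mul(1, Pow(2, 2))))) = Add(4, Mul(-8, Add(2, Mul(1, 4)))) = Add(4, Mul(-8, Add(2, 4))) = Add(4, Mul(-8, 6)) = Add(4, -48) = -44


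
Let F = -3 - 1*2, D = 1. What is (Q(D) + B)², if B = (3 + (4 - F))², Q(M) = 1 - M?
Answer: 20736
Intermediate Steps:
F = -5 (F = -3 - 2 = -5)
B = 144 (B = (3 + (4 - 1*(-5)))² = (3 + (4 + 5))² = (3 + 9)² = 12² = 144)
(Q(D) + B)² = ((1 - 1*1) + 144)² = ((1 - 1) + 144)² = (0 + 144)² = 144² = 20736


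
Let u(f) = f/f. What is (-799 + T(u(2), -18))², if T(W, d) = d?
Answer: 667489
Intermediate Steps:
u(f) = 1
(-799 + T(u(2), -18))² = (-799 - 18)² = (-817)² = 667489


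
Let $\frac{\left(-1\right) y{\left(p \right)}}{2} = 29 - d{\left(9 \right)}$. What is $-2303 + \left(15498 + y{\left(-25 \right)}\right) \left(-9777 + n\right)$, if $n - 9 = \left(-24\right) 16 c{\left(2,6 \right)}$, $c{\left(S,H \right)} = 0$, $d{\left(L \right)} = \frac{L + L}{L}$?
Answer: $-150859295$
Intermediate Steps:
$d{\left(L \right)} = 2$ ($d{\left(L \right)} = \frac{2 L}{L} = 2$)
$y{\left(p \right)} = -54$ ($y{\left(p \right)} = - 2 \left(29 - 2\right) = \left(-2\right) 27 = -54$)
$n = 9$ ($n = 9 + \left(-24\right) 16 \cdot 0 = 9 - 0 = 9 + 0 = 9$)
$-2303 + \left(15498 + y{\left(-25 \right)}\right) \left(-9777 + n\right) = -2303 + \left(15498 - 54\right) \left(-9777 + 9\right) = -2303 + 15444 \left(-9768\right) = -2303 - 150856992 = -150859295$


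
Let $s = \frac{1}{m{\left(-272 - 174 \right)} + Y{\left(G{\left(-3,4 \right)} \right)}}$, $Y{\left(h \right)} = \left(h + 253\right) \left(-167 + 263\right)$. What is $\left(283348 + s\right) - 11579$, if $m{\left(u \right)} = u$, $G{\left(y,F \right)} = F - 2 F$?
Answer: $\frac{6375157203}{23458} \approx 2.7177 \cdot 10^{5}$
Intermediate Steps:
$G{\left(y,F \right)} = - F$
$Y{\left(h \right)} = 24288 + 96 h$ ($Y{\left(h \right)} = \left(253 + h\right) 96 = 24288 + 96 h$)
$s = \frac{1}{23458}$ ($s = \frac{1}{\left(-272 - 174\right) + \left(24288 + 96 \left(\left(-1\right) 4\right)\right)} = \frac{1}{-446 + \left(24288 + 96 \left(-4\right)\right)} = \frac{1}{-446 + \left(24288 - 384\right)} = \frac{1}{-446 + 23904} = \frac{1}{23458} \approx 4.2629 \cdot 10^{-5}$)
$\left(283348 + s\right) - 11579 = \left(283348 + \frac{1}{23458}\right) - 11579 = \frac{6646777385}{23458} - 11579 = \frac{6375157203}{23458}$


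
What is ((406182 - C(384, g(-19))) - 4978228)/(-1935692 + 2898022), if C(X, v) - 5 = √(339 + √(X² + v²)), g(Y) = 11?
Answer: -4572051/962330 - √(339 + √147577)/962330 ≈ -4.7511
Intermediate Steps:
C(X, v) = 5 + √(339 + √(X² + v²))
((406182 - C(384, g(-19))) - 4978228)/(-1935692 + 2898022) = ((406182 - (5 + √(339 + √(384² + 11²)))) - 4978228)/(-1935692 + 2898022) = ((406182 - (5 + √(339 + √(147456 + 121)))) - 4978228)/962330 = ((406182 - (5 + √(339 + √147577))) - 4978228)*(1/962330) = ((406182 + (-5 - √(339 + √147577))) - 4978228)*(1/962330) = ((406177 - √(339 + √147577)) - 4978228)*(1/962330) = (-4572051 - √(339 + √147577))*(1/962330) = -4572051/962330 - √(339 + √147577)/962330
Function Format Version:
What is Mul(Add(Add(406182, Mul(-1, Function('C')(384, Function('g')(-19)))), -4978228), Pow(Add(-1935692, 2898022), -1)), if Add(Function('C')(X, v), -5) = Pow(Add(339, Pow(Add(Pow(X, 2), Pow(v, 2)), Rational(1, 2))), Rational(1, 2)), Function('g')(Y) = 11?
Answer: Add(Rational(-4572051, 962330), Mul(Rational(-1, 962330), Pow(Add(339, Pow(147577, Rational(1, 2))), Rational(1, 2)))) ≈ -4.7511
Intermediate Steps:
Function('C')(X, v) = Add(5, Pow(Add(339, Pow(Add(Pow(X, 2), Pow(v, 2)), Rational(1, 2))), Rational(1, 2)))
Mul(Add(Add(406182, Mul(-1, Function('C')(384, Function('g')(-19)))), -4978228), Pow(Add(-1935692, 2898022), -1)) = Mul(Add(Add(406182, Mul(-1, Add(5, Pow(Add(339, Pow(Add(Pow(384, 2), Pow(11, 2)), Rational(1, 2))), Rational(1, 2))))), -4978228), Pow(Add(-1935692, 2898022), -1)) = Mul(Add(Add(406182, Mul(-1, Add(5, Pow(Add(339, Pow(Add(147456, 121), Rational(1, 2))), Rational(1, 2))))), -4978228), Pow(962330, -1)) = Mul(Add(Add(406182, Mul(-1, Add(5, Pow(Add(339, Pow(147577, Rational(1, 2))), Rational(1, 2))))), -4978228), Rational(1, 962330)) = Mul(Add(Add(406182, Add(-5, Mul(-1, Pow(Add(339, Pow(147577, Rational(1, 2))), Rational(1, 2))))), -4978228), Rational(1, 962330)) = Mul(Add(Add(406177, Mul(-1, Pow(Add(339, Pow(147577, Rational(1, 2))), Rational(1, 2)))), -4978228), Rational(1, 962330)) = Mul(Add(-4572051, Mul(-1, Pow(Add(339, Pow(147577, Rational(1, 2))), Rational(1, 2)))), Rational(1, 962330)) = Add(Rational(-4572051, 962330), Mul(Rational(-1, 962330), Pow(Add(339, Pow(147577, Rational(1, 2))), Rational(1, 2))))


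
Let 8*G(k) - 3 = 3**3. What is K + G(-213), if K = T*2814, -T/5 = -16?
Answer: 900495/4 ≈ 2.2512e+5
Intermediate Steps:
T = 80 (T = -5*(-16) = 80)
G(k) = 15/4 (G(k) = 3/8 + (1/8)*3**3 = 3/8 + (1/8)*27 = 3/8 + 27/8 = 15/4)
K = 225120 (K = 80*2814 = 225120)
K + G(-213) = 225120 + 15/4 = 900495/4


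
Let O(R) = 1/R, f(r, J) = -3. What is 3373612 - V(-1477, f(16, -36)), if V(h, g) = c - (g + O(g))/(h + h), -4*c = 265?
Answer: 59795073323/17724 ≈ 3.3737e+6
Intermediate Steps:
c = -265/4 (c = -¼*265 = -265/4 ≈ -66.250)
V(h, g) = -265/4 - (g + 1/g)/(2*h) (V(h, g) = -265/4 - (g + 1/g)/(h + h) = -265/4 - (g + 1/g)/(2*h))
3373612 - V(-1477, f(16, -36)) = 3373612 - (-2 - 1*(-3)*(2*(-3) + 265*(-1477)))/(4*(-3)*(-1477)) = 3373612 - (-1)*(-1)*(-2 - 1*(-3)*(-6 - 391405))/(4*3*1477) = 3373612 - (-1)*(-1)*(-2 - 1*(-3)*(-391411))/(4*3*1477) = 3373612 - (-1)*(-1)*(-2 - 1174233)/(4*3*1477) = 3373612 - (-1)*(-1)*(-1174235)/(4*3*1477) = 3373612 - 1*(-1174235/17724) = 3373612 + 1174235/17724 = 59795073323/17724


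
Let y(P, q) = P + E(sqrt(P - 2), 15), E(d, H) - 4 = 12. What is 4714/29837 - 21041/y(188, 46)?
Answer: -626838661/6086748 ≈ -102.98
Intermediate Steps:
E(d, H) = 16 (E(d, H) = 4 + 12 = 16)
y(P, q) = 16 + P (y(P, q) = P + 16 = 16 + P)
4714/29837 - 21041/y(188, 46) = 4714/29837 - 21041/(16 + 188) = 4714*(1/29837) - 21041/204 = 4714/29837 - 21041*1/204 = 4714/29837 - 21041/204 = -626838661/6086748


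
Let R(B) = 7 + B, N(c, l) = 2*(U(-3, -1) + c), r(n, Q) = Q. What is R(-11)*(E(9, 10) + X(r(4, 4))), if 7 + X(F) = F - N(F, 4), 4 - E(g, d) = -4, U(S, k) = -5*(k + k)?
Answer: 92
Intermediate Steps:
U(S, k) = -10*k
E(g, d) = 8 (E(g, d) = 4 - 1*(-4) = 4 + 4 = 8)
N(c, l) = 20 + 2*c (N(c, l) = 2*(-10*(-1) + c) = 2*(10 + c) = 20 + 2*c)
X(F) = -27 - F (X(F) = -7 + (F - (20 + 2*F)) = -7 + (F + (-20 - 2*F)) = -7 + (-20 - F) = -27 - F)
R(-11)*(E(9, 10) + X(r(4, 4))) = (7 - 11)*(8 + (-27 - 1*4)) = -4*(8 + (-27 - 4)) = -4*(8 - 31) = -4*(-23) = 92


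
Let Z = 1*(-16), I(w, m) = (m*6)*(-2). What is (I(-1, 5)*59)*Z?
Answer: 56640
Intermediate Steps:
I(w, m) = -12*m (I(w, m) = (6*m)*(-2) = -12*m)
Z = -16
(I(-1, 5)*59)*Z = (-12*5*59)*(-16) = -60*59*(-16) = -3540*(-16) = 56640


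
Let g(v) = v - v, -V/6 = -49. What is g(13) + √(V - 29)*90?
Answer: 90*√265 ≈ 1465.1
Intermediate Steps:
V = 294 (V = -6*(-49) = 294)
g(v) = 0
g(13) + √(V - 29)*90 = 0 + √(294 - 29)*90 = 0 + √265*90 = 0 + 90*√265 = 90*√265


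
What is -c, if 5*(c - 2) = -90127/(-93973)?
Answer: -1029857/469865 ≈ -2.1918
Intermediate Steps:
c = 1029857/469865 (c = 2 + (-90127/(-93973))/5 = 2 + (-90127*(-1/93973))/5 = 2 + (⅕)*(90127/93973) = 2 + 90127/469865 = 1029857/469865 ≈ 2.1918)
-c = -1*1029857/469865 = -1029857/469865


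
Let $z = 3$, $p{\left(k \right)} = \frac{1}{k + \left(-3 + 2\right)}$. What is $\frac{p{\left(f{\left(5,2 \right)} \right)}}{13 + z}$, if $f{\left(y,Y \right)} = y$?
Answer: $\frac{1}{64} \approx 0.015625$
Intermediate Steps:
$p{\left(k \right)} = \frac{1}{-1 + k}$ ($p{\left(k \right)} = \frac{1}{k - 1} = \frac{1}{-1 + k}$)
$\frac{p{\left(f{\left(5,2 \right)} \right)}}{13 + z} = \frac{1}{\left(13 + 3\right) \left(-1 + 5\right)} = \frac{1}{16 \cdot 4} = \frac{1}{16} \cdot \frac{1}{4} = \frac{1}{64}$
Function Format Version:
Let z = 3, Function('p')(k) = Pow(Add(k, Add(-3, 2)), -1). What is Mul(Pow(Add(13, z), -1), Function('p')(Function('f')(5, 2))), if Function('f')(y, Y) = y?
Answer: Rational(1, 64) ≈ 0.015625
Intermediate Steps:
Function('p')(k) = Pow(Add(-1, k), -1) (Function('p')(k) = Pow(Add(k, -1), -1) = Pow(Add(-1, k), -1))
Mul(Pow(Add(13, z), -1), Function('p')(Function('f')(5, 2))) = Mul(Pow(Add(13, 3), -1), Pow(Add(-1, 5), -1)) = Mul(Pow(16, -1), Pow(4, -1)) = Mul(Rational(1, 16), Rational(1, 4)) = Rational(1, 64)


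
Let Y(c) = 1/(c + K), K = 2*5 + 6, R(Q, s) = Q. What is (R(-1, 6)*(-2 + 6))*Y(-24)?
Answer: ½ ≈ 0.50000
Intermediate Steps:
K = 16 (K = 10 + 6 = 16)
Y(c) = 1/(16 + c) (Y(c) = 1/(c + 16) = 1/(16 + c))
(R(-1, 6)*(-2 + 6))*Y(-24) = (-(-2 + 6))/(16 - 24) = -1*4/(-8) = -4*(-⅛) = ½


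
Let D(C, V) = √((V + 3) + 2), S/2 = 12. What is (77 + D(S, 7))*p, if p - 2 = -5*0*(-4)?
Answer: 154 + 4*√3 ≈ 160.93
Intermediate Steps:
S = 24 (S = 2*12 = 24)
D(C, V) = √(5 + V) (D(C, V) = √((3 + V) + 2) = √(5 + V))
p = 2 (p = 2 - 5*0*(-4) = 2 + 0*(-4) = 2 + 0 = 2)
(77 + D(S, 7))*p = (77 + √(5 + 7))*2 = (77 + √12)*2 = (77 + 2*√3)*2 = 154 + 4*√3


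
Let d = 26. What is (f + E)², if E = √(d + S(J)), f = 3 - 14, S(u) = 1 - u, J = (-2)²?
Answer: (11 - √23)² ≈ 38.492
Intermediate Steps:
J = 4
f = -11
E = √23 (E = √(26 + (1 - 1*4)) = √(26 + (1 - 4)) = √(26 - 3) = √23 ≈ 4.7958)
(f + E)² = (-11 + √23)²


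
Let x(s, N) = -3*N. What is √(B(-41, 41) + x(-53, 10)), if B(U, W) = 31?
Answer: 1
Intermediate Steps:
√(B(-41, 41) + x(-53, 10)) = √(31 - 3*10) = √(31 - 30) = √1 = 1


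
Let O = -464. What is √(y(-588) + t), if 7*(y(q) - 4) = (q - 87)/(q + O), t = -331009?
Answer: I*√4487474586945/3682 ≈ 575.33*I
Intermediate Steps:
y(q) = 4 + (-87 + q)/(7*(-464 + q)) (y(q) = 4 + ((q - 87)/(q - 464))/7 = 4 + ((-87 + q)/(-464 + q))/7 = 4 + (-87 + q)/(7*(-464 + q)))
√(y(-588) + t) = √(29*(-451 - 588)/(7*(-464 - 588)) - 331009) = √((29/7)*(-1039)/(-1052) - 331009) = √((29/7)*(-1/1052)*(-1039) - 331009) = √(30131/7364 - 331009) = √(-2437520145/7364) = I*√4487474586945/3682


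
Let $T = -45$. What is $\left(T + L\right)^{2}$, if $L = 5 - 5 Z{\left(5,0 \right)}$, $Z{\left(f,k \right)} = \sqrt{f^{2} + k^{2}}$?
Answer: $4225$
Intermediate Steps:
$L = -20$ ($L = 5 - 5 \sqrt{5^{2} + 0^{2}} = 5 - 5 \sqrt{25 + 0} = 5 - 5 \sqrt{25} = 5 - 25 = -20$)
$\left(T + L\right)^{2} = \left(-45 - 20\right)^{2} = \left(-65\right)^{2} = 4225$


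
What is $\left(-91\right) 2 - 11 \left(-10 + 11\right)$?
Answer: $-193$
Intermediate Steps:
$\left(-91\right) 2 - 11 \left(-10 + 11\right) = -182 - 11 = -193$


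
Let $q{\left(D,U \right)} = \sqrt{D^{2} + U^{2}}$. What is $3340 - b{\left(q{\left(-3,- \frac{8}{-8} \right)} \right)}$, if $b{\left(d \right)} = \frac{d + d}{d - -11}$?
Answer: $\frac{370760}{111} - \frac{22 \sqrt{10}}{111} \approx 3339.6$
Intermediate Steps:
$b{\left(d \right)} = \frac{2 d}{11 + d}$ ($b{\left(d \right)} = \frac{2 d}{d + 11} = \frac{2 d}{11 + d}$)
$3340 - b{\left(q{\left(-3,- \frac{8}{-8} \right)} \right)} = 3340 - \frac{2 \sqrt{\left(-3\right)^{2} + \left(- \frac{8}{-8}\right)^{2}}}{11 + \sqrt{\left(-3\right)^{2} + \left(- \frac{8}{-8}\right)^{2}}} = 3340 - \frac{2 \sqrt{9 + \left(\left(-8\right) \left(- \frac{1}{8}\right)\right)^{2}}}{11 + \sqrt{9 + \left(\left(-8\right) \left(- \frac{1}{8}\right)\right)^{2}}} = 3340 - \frac{2 \sqrt{9 + 1^{2}}}{11 + \sqrt{9 + 1^{2}}} = 3340 - \frac{2 \sqrt{9 + 1}}{11 + \sqrt{9 + 1}} = 3340 - \frac{2 \sqrt{10}}{11 + \sqrt{10}}$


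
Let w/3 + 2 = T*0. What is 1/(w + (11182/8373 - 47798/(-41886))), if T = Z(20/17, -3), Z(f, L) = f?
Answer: -58451913/205947827 ≈ -0.28382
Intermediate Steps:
T = 20/17 ≈ 1.1765
w = -6 (w = -6 + 3*((20/17)*0) = -6 + 3*0 = -6 + 0 = -6)
1/(w + (11182/8373 - 47798/(-41886))) = 1/(-6 + (11182/8373 - 47798/(-41886))) = 1/(-6 + (11182*(1/8373) - 47798*(-1/41886))) = 1/(-6 + (11182/8373 + 23899/20943)) = 1/(-6 + 144763651/58451913) = 1/(-205947827/58451913) = -58451913/205947827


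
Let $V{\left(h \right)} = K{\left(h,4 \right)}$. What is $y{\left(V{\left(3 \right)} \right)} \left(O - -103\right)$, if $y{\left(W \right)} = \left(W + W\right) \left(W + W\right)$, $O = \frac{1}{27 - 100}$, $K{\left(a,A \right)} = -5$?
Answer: $\frac{751800}{73} \approx 10299.0$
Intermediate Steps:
$V{\left(h \right)} = -5$
$O = - \frac{1}{73}$ ($O = \frac{1}{-73} = - \frac{1}{73} \approx -0.013699$)
$y{\left(W \right)} = 4 W^{2}$ ($y{\left(W \right)} = 2 W 2 W = 4 W^{2}$)
$y{\left(V{\left(3 \right)} \right)} \left(O - -103\right) = 4 \left(-5\right)^{2} \left(- \frac{1}{73} - -103\right) = 4 \cdot 25 \left(- \frac{1}{73} + 103\right) = 100 \cdot \frac{7518}{73} = \frac{751800}{73}$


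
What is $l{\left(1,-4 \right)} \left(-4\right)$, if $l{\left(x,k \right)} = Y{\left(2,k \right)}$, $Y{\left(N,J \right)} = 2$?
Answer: $-8$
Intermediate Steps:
$l{\left(x,k \right)} = 2$
$l{\left(1,-4 \right)} \left(-4\right) = 2 \left(-4\right) = -8$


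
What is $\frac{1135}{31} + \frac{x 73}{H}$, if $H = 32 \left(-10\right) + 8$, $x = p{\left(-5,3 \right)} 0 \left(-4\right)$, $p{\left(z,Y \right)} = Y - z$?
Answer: $\frac{1135}{31} \approx 36.613$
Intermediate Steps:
$x = 0$ ($x = \left(3 - -5\right) 0 \left(-4\right) = \left(3 + 5\right) 0 \left(-4\right) = 8 \cdot 0 \left(-4\right) = 0 \left(-4\right) = 0$)
$H = -312$ ($H = -320 + 8 = -312$)
$\frac{1135}{31} + \frac{x 73}{H} = \frac{1135}{31} + \frac{0 \cdot 73}{-312} = 1135 \cdot \frac{1}{31} + 0 \left(- \frac{1}{312}\right) = \frac{1135}{31} + 0 = \frac{1135}{31}$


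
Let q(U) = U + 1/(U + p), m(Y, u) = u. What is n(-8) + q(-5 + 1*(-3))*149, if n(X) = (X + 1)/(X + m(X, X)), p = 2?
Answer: -58387/48 ≈ -1216.4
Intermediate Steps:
n(X) = (1 + X)/(2*X) (n(X) = (X + 1)/(X + X) = (1 + X)/((2*X)) = (1 + X)*(1/(2*X)) = (1 + X)/(2*X))
q(U) = U + 1/(2 + U) (q(U) = U + 1/(U + 2) = U + 1/(2 + U))
n(-8) + q(-5 + 1*(-3))*149 = (½)*(1 - 8)/(-8) + ((1 + (-5 + 1*(-3))² + 2*(-5 + 1*(-3)))/(2 + (-5 + 1*(-3))))*149 = (½)*(-⅛)*(-7) + ((1 + (-5 - 3)² + 2*(-5 - 3))/(2 + (-5 - 3)))*149 = 7/16 + ((1 + (-8)² + 2*(-8))/(2 - 8))*149 = 7/16 + ((1 + 64 - 16)/(-6))*149 = 7/16 - ⅙*49*149 = 7/16 - 49/6*149 = 7/16 - 7301/6 = -58387/48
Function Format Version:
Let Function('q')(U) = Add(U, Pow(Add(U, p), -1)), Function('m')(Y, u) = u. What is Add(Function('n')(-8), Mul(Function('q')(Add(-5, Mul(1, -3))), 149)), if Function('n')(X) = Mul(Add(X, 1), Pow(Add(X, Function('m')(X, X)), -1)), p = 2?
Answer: Rational(-58387, 48) ≈ -1216.4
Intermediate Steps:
Function('n')(X) = Mul(Rational(1, 2), Pow(X, -1), Add(1, X)) (Function('n')(X) = Mul(Add(X, 1), Pow(Add(X, X), -1)) = Mul(Add(1, X), Pow(Mul(2, X), -1)) = Mul(Add(1, X), Mul(Rational(1, 2), Pow(X, -1))) = Mul(Rational(1, 2), Pow(X, -1), Add(1, X)))
Function('q')(U) = Add(U, Pow(Add(2, U), -1)) (Function('q')(U) = Add(U, Pow(Add(U, 2), -1)) = Add(U, Pow(Add(2, U), -1)))
Add(Function('n')(-8), Mul(Function('q')(Add(-5, Mul(1, -3))), 149)) = Add(Mul(Rational(1, 2), Pow(-8, -1), Add(1, -8)), Mul(Mul(Pow(Add(2, Add(-5, Mul(1, -3))), -1), Add(1, Pow(Add(-5, Mul(1, -3)), 2), Mul(2, Add(-5, Mul(1, -3))))), 149)) = Add(Mul(Rational(1, 2), Rational(-1, 8), -7), Mul(Mul(Pow(Add(2, Add(-5, -3)), -1), Add(1, Pow(Add(-5, -3), 2), Mul(2, Add(-5, -3)))), 149)) = Add(Rational(7, 16), Mul(Mul(Pow(Add(2, -8), -1), Add(1, Pow(-8, 2), Mul(2, -8))), 149)) = Add(Rational(7, 16), Mul(Mul(Pow(-6, -1), Add(1, 64, -16)), 149)) = Add(Rational(7, 16), Mul(Mul(Rational(-1, 6), 49), 149)) = Add(Rational(7, 16), Mul(Rational(-49, 6), 149)) = Add(Rational(7, 16), Rational(-7301, 6)) = Rational(-58387, 48)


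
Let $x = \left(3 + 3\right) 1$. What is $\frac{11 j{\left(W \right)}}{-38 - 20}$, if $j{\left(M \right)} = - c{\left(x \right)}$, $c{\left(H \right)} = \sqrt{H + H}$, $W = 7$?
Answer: $\frac{11 \sqrt{3}}{29} \approx 0.65698$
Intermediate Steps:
$x = 6$ ($x = 6 \cdot 1 = 6$)
$c{\left(H \right)} = \sqrt{2} \sqrt{H}$ ($c{\left(H \right)} = \sqrt{2 H} = \sqrt{2} \sqrt{H}$)
$j{\left(M \right)} = - 2 \sqrt{3}$ ($j{\left(M \right)} = - \sqrt{2} \sqrt{6} = - 2 \sqrt{3}$)
$\frac{11 j{\left(W \right)}}{-38 - 20} = \frac{11 \left(- 2 \sqrt{3}\right)}{-38 - 20} = \frac{\left(-22\right) \sqrt{3}}{-58} = - 22 \sqrt{3} \left(- \frac{1}{58}\right) = \frac{11 \sqrt{3}}{29}$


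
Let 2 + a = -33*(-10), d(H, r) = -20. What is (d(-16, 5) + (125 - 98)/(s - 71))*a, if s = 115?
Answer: -69946/11 ≈ -6358.7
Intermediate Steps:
a = 328 (a = -2 - 33*(-10) = -2 + 330 = 328)
(d(-16, 5) + (125 - 98)/(s - 71))*a = (-20 + (125 - 98)/(115 - 71))*328 = (-20 + 27/44)*328 = -853/44*328 = -69946/11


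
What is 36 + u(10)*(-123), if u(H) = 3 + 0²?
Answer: -333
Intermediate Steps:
u(H) = 3 (u(H) = 3 + 0 = 3)
36 + u(10)*(-123) = 36 + 3*(-123) = 36 - 369 = -333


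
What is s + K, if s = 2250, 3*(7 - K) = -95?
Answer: 6866/3 ≈ 2288.7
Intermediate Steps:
K = 116/3 (K = 7 - ⅓*(-95) = 7 + 95/3 = 116/3 ≈ 38.667)
s + K = 2250 + 116/3 = 6866/3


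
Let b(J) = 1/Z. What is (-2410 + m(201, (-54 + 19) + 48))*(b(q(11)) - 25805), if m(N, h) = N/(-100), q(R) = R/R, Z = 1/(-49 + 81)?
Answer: 6216473373/100 ≈ 6.2165e+7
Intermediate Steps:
Z = 1/32 ≈ 0.031250
q(R) = 1
m(N, h) = -N/100 (m(N, h) = N*(-1/100) = -N/100)
b(J) = 32 (b(J) = 1/(1/32) = 32)
(-2410 + m(201, (-54 + 19) + 48))*(b(q(11)) - 25805) = (-2410 - 1/100*201)*(32 - 25805) = (-2410 - 201/100)*(-25773) = -241201/100*(-25773) = 6216473373/100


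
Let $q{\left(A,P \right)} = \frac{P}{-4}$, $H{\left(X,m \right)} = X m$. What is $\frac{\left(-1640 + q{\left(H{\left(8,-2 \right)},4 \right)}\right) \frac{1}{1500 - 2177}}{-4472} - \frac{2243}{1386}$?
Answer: $- \frac{3396527809}{2098087992} \approx -1.6189$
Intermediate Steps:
$q{\left(A,P \right)} = - \frac{P}{4}$ ($q{\left(A,P \right)} = P \left(- \frac{1}{4}\right) = - \frac{P}{4}$)
$\frac{\left(-1640 + q{\left(H{\left(8,-2 \right)},4 \right)}\right) \frac{1}{1500 - 2177}}{-4472} - \frac{2243}{1386} = \frac{\left(-1640 - 1\right) \frac{1}{1500 - 2177}}{-4472} - \frac{2243}{1386} = \frac{-1640 - 1}{-677} \left(- \frac{1}{4472}\right) - \frac{2243}{1386} = \left(-1641\right) \left(- \frac{1}{677}\right) \left(- \frac{1}{4472}\right) - \frac{2243}{1386} = \frac{1641}{677} \left(- \frac{1}{4472}\right) - \frac{2243}{1386} = - \frac{1641}{3027544} - \frac{2243}{1386} = - \frac{3396527809}{2098087992}$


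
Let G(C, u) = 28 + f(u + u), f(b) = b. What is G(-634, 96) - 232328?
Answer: -232108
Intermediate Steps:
G(C, u) = 28 + 2*u (G(C, u) = 28 + (u + u) = 28 + 2*u)
G(-634, 96) - 232328 = (28 + 2*96) - 232328 = (28 + 192) - 232328 = 220 - 232328 = -232108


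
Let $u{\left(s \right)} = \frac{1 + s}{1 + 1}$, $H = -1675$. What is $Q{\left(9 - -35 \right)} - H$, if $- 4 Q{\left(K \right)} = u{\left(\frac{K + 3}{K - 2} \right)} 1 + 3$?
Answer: $\frac{562459}{336} \approx 1674.0$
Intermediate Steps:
$u{\left(s \right)} = \frac{1}{2} + \frac{s}{2}$ ($u{\left(s \right)} = \frac{1 + s}{2} = \left(1 + s\right) \frac{1}{2} = \frac{1}{2} + \frac{s}{2}$)
$Q{\left(K \right)} = - \frac{7}{8} - \frac{3 + K}{8 \left(-2 + K\right)}$ ($Q{\left(K \right)} = - \frac{\left(\frac{1}{2} + \frac{\left(K + 3\right) \frac{1}{K - 2}}{2}\right) 1 + 3}{4} = - \frac{\left(\frac{1}{2} + \frac{\left(3 + K\right) \frac{1}{-2 + K}}{2}\right) 1 + 3}{4} = - \frac{\left(\frac{1}{2} + \frac{\frac{1}{-2 + K} \left(3 + K\right)}{2}\right) 1 + 3}{4} = - \frac{\left(\frac{1}{2} + \frac{3 + K}{2 \left(-2 + K\right)}\right) 1 + 3}{4} = - \frac{\left(\frac{1}{2} + \frac{3 + K}{2 \left(-2 + K\right)}\right) + 3}{4} = - \frac{\frac{7}{2} + \frac{3 + K}{2 \left(-2 + K\right)}}{4} = - \frac{7}{8} - \frac{3 + K}{8 \left(-2 + K\right)}$)
$Q{\left(9 - -35 \right)} - H = \frac{\frac{11}{8} - \left(9 - -35\right)}{-2 + \left(9 - -35\right)} - -1675 = \frac{\frac{11}{8} - \left(9 + 35\right)}{-2 + \left(9 + 35\right)} + 1675 = \frac{\frac{11}{8} - 44}{-2 + 44} + 1675 = \frac{\frac{11}{8} - 44}{42} + 1675 = \frac{1}{42} \left(- \frac{341}{8}\right) + 1675 = - \frac{341}{336} + 1675 = \frac{562459}{336}$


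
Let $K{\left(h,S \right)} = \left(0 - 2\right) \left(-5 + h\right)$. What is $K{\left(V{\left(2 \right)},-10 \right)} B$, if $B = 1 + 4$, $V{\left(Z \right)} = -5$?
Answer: $100$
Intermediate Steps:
$K{\left(h,S \right)} = 10 - 2 h$ ($K{\left(h,S \right)} = - 2 \left(-5 + h\right) = 10 - 2 h$)
$B = 5$
$K{\left(V{\left(2 \right)},-10 \right)} B = \left(10 - -10\right) 5 = \left(10 + 10\right) 5 = 20 \cdot 5 = 100$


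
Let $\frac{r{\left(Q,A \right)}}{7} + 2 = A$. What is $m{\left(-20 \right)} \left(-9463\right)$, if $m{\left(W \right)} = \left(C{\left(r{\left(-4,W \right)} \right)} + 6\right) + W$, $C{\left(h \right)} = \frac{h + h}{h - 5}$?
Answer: $\frac{18150034}{159} \approx 1.1415 \cdot 10^{5}$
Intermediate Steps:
$r{\left(Q,A \right)} = -14 + 7 A$
$C{\left(h \right)} = \frac{2 h}{-5 + h}$
$m{\left(W \right)} = 6 + W + \frac{2 \left(-14 + 7 W\right)}{-19 + 7 W}$ ($m{\left(W \right)} = \left(\frac{2 \left(-14 + 7 W\right)}{-5 + \left(-14 + 7 W\right)} + 6\right) + W = \left(\frac{2 \left(-14 + 7 W\right)}{-19 + 7 W} + 6\right) + W = \left(6 + \frac{2 \left(-14 + 7 W\right)}{-19 + 7 W}\right) + W = 6 + W + \frac{2 \left(-14 + 7 W\right)}{-19 + 7 W}$)
$m{\left(-20 \right)} \left(-9463\right) = \frac{-142 + 7 \left(-20\right)^{2} + 37 \left(-20\right)}{-19 + 7 \left(-20\right)} \left(-9463\right) = \frac{-142 + 7 \cdot 400 - 740}{-19 - 140} \left(-9463\right) = \frac{-142 + 2800 - 740}{-159} \left(-9463\right) = \left(- \frac{1}{159}\right) 1918 \left(-9463\right) = \left(- \frac{1918}{159}\right) \left(-9463\right) = \frac{18150034}{159}$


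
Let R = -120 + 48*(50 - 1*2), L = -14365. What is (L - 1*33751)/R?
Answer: -12029/546 ≈ -22.031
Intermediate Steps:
R = 2184 (R = -120 + 48*(50 - 2) = -120 + 48*48 = -120 + 2304 = 2184)
(L - 1*33751)/R = (-14365 - 1*33751)/2184 = (-14365 - 33751)*(1/2184) = -48116*1/2184 = -12029/546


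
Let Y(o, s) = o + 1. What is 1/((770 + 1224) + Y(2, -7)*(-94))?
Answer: 1/1712 ≈ 0.00058411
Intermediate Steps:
Y(o, s) = 1 + o
1/((770 + 1224) + Y(2, -7)*(-94)) = 1/((770 + 1224) + (1 + 2)*(-94)) = 1/(1994 + 3*(-94)) = 1/(1994 - 282) = 1/1712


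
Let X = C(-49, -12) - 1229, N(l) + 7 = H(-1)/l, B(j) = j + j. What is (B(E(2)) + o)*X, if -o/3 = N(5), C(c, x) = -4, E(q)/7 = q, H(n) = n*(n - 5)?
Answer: -279891/5 ≈ -55978.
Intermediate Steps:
H(n) = n*(-5 + n)
E(q) = 7*q
B(j) = 2*j
N(l) = -7 + 6/l (N(l) = -7 + (-(-5 - 1))/l = -7 + (-1*(-6))/l = -7 + 6/l)
o = 87/5 (o = -3*(-7 + 6/5) = -3*(-29/5) = 87/5 ≈ 17.400)
X = -1233 (X = -4 - 1229 = -1233)
(B(E(2)) + o)*X = (2*(7*2) + 87/5)*(-1233) = (2*14 + 87/5)*(-1233) = (28 + 87/5)*(-1233) = (227/5)*(-1233) = -279891/5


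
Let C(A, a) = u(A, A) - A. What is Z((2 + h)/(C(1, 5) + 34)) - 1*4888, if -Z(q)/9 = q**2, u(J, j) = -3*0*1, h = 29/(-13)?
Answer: -99954721/20449 ≈ -4888.0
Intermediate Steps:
h = -29/13 (h = 29*(-1/13) = -29/13 ≈ -2.2308)
u(J, j) = 0 (u(J, j) = 0*1 = 0)
C(A, a) = -A (C(A, a) = 0 - A = -A)
Z(q) = -9*q**2
Z((2 + h)/(C(1, 5) + 34)) - 1*4888 = -9*(2 - 29/13)**2/(-1*1 + 34)**2 - 1*4888 = -9*9/(169*(-1 + 34)**2) - 4888 = -9*(-3/13/33)**2 - 4888 = -9*(-3/13*1/33)**2 - 4888 = -9*(-1/143)**2 - 4888 = -9*1/20449 - 4888 = -9/20449 - 4888 = -99954721/20449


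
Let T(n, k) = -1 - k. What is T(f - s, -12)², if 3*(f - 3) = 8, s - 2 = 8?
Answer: 121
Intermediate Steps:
s = 10 (s = 2 + 8 = 10)
f = 17/3 (f = 3 + (⅓)*8 = 3 + 8/3 = 17/3 ≈ 5.6667)
T(f - s, -12)² = (-1 - 1*(-12))² = (-1 + 12)² = 11² = 121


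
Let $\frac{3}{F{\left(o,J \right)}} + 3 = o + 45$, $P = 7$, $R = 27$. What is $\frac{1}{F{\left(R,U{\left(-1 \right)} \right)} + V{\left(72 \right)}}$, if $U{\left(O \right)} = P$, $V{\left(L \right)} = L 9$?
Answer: $\frac{23}{14905} \approx 0.0015431$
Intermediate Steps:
$V{\left(L \right)} = 9 L$
$U{\left(O \right)} = 7$
$F{\left(o,J \right)} = \frac{3}{42 + o}$ ($F{\left(o,J \right)} = \frac{3}{-3 + \left(o + 45\right)} = \frac{3}{-3 + \left(45 + o\right)} = \frac{3}{42 + o}$)
$\frac{1}{F{\left(R,U{\left(-1 \right)} \right)} + V{\left(72 \right)}} = \frac{1}{\frac{3}{42 + 27} + 9 \cdot 72} = \frac{1}{\frac{3}{69} + 648} = \frac{1}{3 \cdot \frac{1}{69} + 648} = \frac{1}{\frac{1}{23} + 648} = \frac{1}{\frac{14905}{23}} = \frac{23}{14905}$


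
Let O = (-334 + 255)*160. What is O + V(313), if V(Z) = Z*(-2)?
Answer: -13266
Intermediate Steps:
V(Z) = -2*Z
O = -12640 (O = -79*160 = -12640)
O + V(313) = -12640 - 2*313 = -12640 - 626 = -13266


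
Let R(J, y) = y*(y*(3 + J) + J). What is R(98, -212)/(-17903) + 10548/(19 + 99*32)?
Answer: -14211835372/57056861 ≈ -249.08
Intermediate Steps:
R(J, y) = y*(J + y*(3 + J))
R(98, -212)/(-17903) + 10548/(19 + 99*32) = -212*(98 + 3*(-212) + 98*(-212))/(-17903) + 10548/(19 + 99*32) = -212*(98 - 636 - 20776)*(-1/17903) + 10548/(19 + 3168) = -212*(-21314)*(-1/17903) + 10548/3187 = 4518568*(-1/17903) + 10548*(1/3187) = -4518568/17903 + 10548/3187 = -14211835372/57056861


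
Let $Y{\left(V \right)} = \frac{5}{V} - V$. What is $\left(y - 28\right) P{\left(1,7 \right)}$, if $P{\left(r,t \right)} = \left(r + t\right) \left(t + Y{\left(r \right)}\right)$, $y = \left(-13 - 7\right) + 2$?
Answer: $-4048$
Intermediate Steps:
$y = -18$ ($y = -20 + 2 = -18$)
$Y{\left(V \right)} = - V + \frac{5}{V}$
$P{\left(r,t \right)} = \left(r + t\right) \left(t - r + \frac{5}{r}\right)$ ($P{\left(r,t \right)} = \left(r + t\right) \left(t - \left(r - \frac{5}{r}\right)\right) = \left(r + t\right) \left(t - r + \frac{5}{r}\right)$)
$\left(y - 28\right) P{\left(1,7 \right)} = \left(-18 - 28\right) \left(5 + 7^{2} - 1^{2} + 5 \cdot 7 \cdot 1^{-1}\right) = - 46 \left(5 + 49 - 1 + 5 \cdot 7 \cdot 1\right) = - 46 \left(5 + 49 - 1 + 35\right) = \left(-46\right) 88 = -4048$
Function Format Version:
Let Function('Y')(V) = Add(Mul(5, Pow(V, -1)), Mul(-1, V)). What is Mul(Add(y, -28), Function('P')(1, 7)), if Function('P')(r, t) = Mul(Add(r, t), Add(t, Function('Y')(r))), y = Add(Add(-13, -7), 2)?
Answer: -4048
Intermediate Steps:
y = -18 (y = Add(-20, 2) = -18)
Function('Y')(V) = Add(Mul(-1, V), Mul(5, Pow(V, -1)))
Function('P')(r, t) = Mul(Add(r, t), Add(t, Mul(-1, r), Mul(5, Pow(r, -1)))) (Function('P')(r, t) = Mul(Add(r, t), Add(t, Add(Mul(-1, r), Mul(5, Pow(r, -1))))) = Mul(Add(r, t), Add(t, Mul(-1, r), Mul(5, Pow(r, -1)))))
Mul(Add(y, -28), Function('P')(1, 7)) = Mul(Add(-18, -28), Add(5, Pow(7, 2), Mul(-1, Pow(1, 2)), Mul(5, 7, Pow(1, -1)))) = Mul(-46, Add(5, 49, Mul(-1, 1), Mul(5, 7, 1))) = Mul(-46, Add(5, 49, -1, 35)) = Mul(-46, 88) = -4048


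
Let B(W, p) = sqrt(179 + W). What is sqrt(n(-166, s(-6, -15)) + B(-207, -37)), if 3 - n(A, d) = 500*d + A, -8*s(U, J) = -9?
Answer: sqrt(-1574 + 8*I*sqrt(7))/2 ≈ 0.13337 + 19.837*I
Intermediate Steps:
s(U, J) = 9/8 (s(U, J) = -1/8*(-9) = 9/8)
n(A, d) = 3 - A - 500*d (n(A, d) = 3 - (500*d + A) = 3 - (A + 500*d) = 3 + (-A - 500*d) = 3 - A - 500*d)
sqrt(n(-166, s(-6, -15)) + B(-207, -37)) = sqrt((3 - 1*(-166) - 500*9/8) + sqrt(179 - 207)) = sqrt((3 + 166 - 1125/2) + sqrt(-28)) = sqrt(-787/2 + 2*I*sqrt(7))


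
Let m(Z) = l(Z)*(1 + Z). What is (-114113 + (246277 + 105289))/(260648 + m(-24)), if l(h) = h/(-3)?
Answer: 237453/260464 ≈ 0.91165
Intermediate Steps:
l(h) = -h/3 (l(h) = h*(-⅓) = -h/3)
m(Z) = -Z*(1 + Z)/3 (m(Z) = (-Z/3)*(1 + Z) = -Z*(1 + Z)/3)
(-114113 + (246277 + 105289))/(260648 + m(-24)) = (-114113 + (246277 + 105289))/(260648 - ⅓*(-24)*(1 - 24)) = (-114113 + 351566)/(260648 - ⅓*(-24)*(-23)) = 237453/(260648 - 184) = 237453/260464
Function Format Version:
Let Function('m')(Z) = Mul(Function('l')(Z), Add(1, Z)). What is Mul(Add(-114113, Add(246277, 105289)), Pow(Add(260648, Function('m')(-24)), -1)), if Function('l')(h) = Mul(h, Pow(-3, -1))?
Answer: Rational(237453, 260464) ≈ 0.91165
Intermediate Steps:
Function('l')(h) = Mul(Rational(-1, 3), h) (Function('l')(h) = Mul(h, Rational(-1, 3)) = Mul(Rational(-1, 3), h))
Function('m')(Z) = Mul(Rational(-1, 3), Z, Add(1, Z)) (Function('m')(Z) = Mul(Mul(Rational(-1, 3), Z), Add(1, Z)) = Mul(Rational(-1, 3), Z, Add(1, Z)))
Mul(Add(-114113, Add(246277, 105289)), Pow(Add(260648, Function('m')(-24)), -1)) = Mul(Add(-114113, Add(246277, 105289)), Pow(Add(260648, Mul(Rational(-1, 3), -24, Add(1, -24))), -1)) = Mul(Add(-114113, 351566), Pow(Add(260648, Mul(Rational(-1, 3), -24, -23)), -1)) = Mul(237453, Pow(Add(260648, -184), -1)) = Mul(237453, Pow(260464, -1)) = Mul(237453, Rational(1, 260464)) = Rational(237453, 260464)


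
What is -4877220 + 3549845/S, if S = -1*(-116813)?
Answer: -569719150015/116813 ≈ -4.8772e+6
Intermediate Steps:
S = 116813
-4877220 + 3549845/S = -4877220 + 3549845/116813 = -569719150015/116813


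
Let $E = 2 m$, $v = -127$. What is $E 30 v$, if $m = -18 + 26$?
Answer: $-60960$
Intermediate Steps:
$m = 8$
$E = 16$ ($E = 2 \cdot 8 = 16$)
$E 30 v = 16 \cdot 30 \left(-127\right) = 480 \left(-127\right) = -60960$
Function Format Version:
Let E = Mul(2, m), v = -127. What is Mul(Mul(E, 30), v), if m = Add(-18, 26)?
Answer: -60960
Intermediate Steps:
m = 8
E = 16 (E = Mul(2, 8) = 16)
Mul(Mul(E, 30), v) = Mul(Mul(16, 30), -127) = Mul(480, -127) = -60960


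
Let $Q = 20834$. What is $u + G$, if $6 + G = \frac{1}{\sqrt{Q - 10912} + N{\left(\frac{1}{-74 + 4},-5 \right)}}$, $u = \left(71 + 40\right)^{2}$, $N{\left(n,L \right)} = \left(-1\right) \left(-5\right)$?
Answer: $\frac{121881550}{9897} + \frac{11 \sqrt{82}}{9897} \approx 12315.0$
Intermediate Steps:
$N{\left(n,L \right)} = 5$
$u = 12321$ ($u = 111^{2} = 12321$)
$G = -6 + \frac{1}{5 + 11 \sqrt{82}}$ ($G = -6 + \frac{1}{\sqrt{20834 - 10912} + 5} = -6 + \frac{1}{\sqrt{9922} + 5} = -6 + \frac{1}{11 \sqrt{82} + 5} = -6 + \frac{1}{5 + 11 \sqrt{82}} \approx -5.9904$)
$u + G = 12321 - \left(\frac{59387}{9897} - \frac{11 \sqrt{82}}{9897}\right) = \frac{121881550}{9897} + \frac{11 \sqrt{82}}{9897}$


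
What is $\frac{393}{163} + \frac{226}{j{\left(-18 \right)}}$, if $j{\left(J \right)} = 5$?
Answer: $\frac{38803}{815} \approx 47.611$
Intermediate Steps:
$\frac{393}{163} + \frac{226}{j{\left(-18 \right)}} = \frac{393}{163} + \frac{226}{5} = \frac{38803}{815}$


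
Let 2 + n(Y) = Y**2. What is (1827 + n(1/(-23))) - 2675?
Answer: -449649/529 ≈ -850.00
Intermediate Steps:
n(Y) = -2 + Y**2
(1827 + n(1/(-23))) - 2675 = (1827 + (-2 + (1/(-23))**2)) - 2675 = (1827 + (-2 + (-1/23)**2)) - 2675 = (1827 + (-2 + 1/529)) - 2675 = (1827 - 1057/529) - 2675 = 965426/529 - 2675 = -449649/529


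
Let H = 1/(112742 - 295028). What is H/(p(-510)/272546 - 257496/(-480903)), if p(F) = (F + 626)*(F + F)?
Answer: -21844698173/403431178247136 ≈ -5.4147e-5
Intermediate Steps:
p(F) = 2*F*(626 + F) (p(F) = (626 + F)*(2*F) = 2*F*(626 + F))
H = -1/182286 (H = 1/(-182286) = -1/182286 ≈ -5.4859e-6)
H/(p(-510)/272546 - 257496/(-480903)) = -1/(182286*((2*(-510)*(626 - 510))/272546 - 257496/(-480903))) = -1/(182286*((2*(-510)*116)*(1/272546) - 257496*(-1/480903))) = -1/(182286*(-118320*1/272546 + 85832/160301)) = -1/(182286*(-59160/136273 + 85832/160301)) = -1/(182286*2213176976/21844698173) = -1/182286*21844698173/2213176976 = -21844698173/403431178247136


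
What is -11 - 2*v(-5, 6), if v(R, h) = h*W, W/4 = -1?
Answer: 37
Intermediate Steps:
W = -4 (W = 4*(-1) = -4)
v(R, h) = -4*h (v(R, h) = h*(-4) = -4*h)
-11 - 2*v(-5, 6) = -11 - (-8)*6 = -11 - 2*(-24) = -11 + 48 = 37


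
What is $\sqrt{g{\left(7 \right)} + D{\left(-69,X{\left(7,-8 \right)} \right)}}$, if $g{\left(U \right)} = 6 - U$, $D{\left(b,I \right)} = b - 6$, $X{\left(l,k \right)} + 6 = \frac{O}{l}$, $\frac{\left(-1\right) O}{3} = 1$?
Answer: $2 i \sqrt{19} \approx 8.7178 i$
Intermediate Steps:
$O = -3$ ($O = \left(-3\right) 1 = -3$)
$X{\left(l,k \right)} = -6 - \frac{3}{l}$
$D{\left(b,I \right)} = -6 + b$
$\sqrt{g{\left(7 \right)} + D{\left(-69,X{\left(7,-8 \right)} \right)}} = \sqrt{\left(6 - 7\right) - 75} = \sqrt{-1 - 75} = \sqrt{-76} = 2 i \sqrt{19}$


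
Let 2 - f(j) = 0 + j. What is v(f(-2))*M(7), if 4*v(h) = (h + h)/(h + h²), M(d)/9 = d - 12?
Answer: -9/2 ≈ -4.5000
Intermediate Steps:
M(d) = -108 + 9*d (M(d) = 9*(d - 12) = 9*(-12 + d) = -108 + 9*d)
f(j) = 2 - j (f(j) = 2 - (0 + j) = 2 - j)
v(h) = h/(2*(h + h²)) (v(h) = ((h + h)/(h + h²))/4 = ((2*h)/(h + h²))/4 = (2*h/(h + h²))/4 = h/(2*(h + h²)))
v(f(-2))*M(7) = (1/(2*(1 + (2 - 1*(-2)))))*(-108 + 9*7) = (1/(2*(1 + (2 + 2))))*(-108 + 63) = (1/(2*(1 + 4)))*(-45) = ((½)/5)*(-45) = ((½)*(⅕))*(-45) = (⅒)*(-45) = -9/2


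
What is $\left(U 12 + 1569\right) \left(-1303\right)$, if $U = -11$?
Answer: $-1872411$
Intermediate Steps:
$\left(U 12 + 1569\right) \left(-1303\right) = \left(\left(-11\right) 12 + 1569\right) \left(-1303\right) = \left(-132 + 1569\right) \left(-1303\right) = 1437 \left(-1303\right) = -1872411$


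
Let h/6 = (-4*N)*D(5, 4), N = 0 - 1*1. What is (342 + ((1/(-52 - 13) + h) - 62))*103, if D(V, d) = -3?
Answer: 1392457/65 ≈ 21422.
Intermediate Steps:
N = -1 (N = 0 - 1 = -1)
h = -72 (h = 6*(-4*(-1)*(-3)) = 6*(4*(-3)) = 6*(-12) = -72)
(342 + ((1/(-52 - 13) + h) - 62))*103 = (342 + ((1/(-52 - 13) - 72) - 62))*103 = (342 + ((1/(-65) - 72) - 62))*103 = (342 + ((-1/65 - 72) - 62))*103 = (342 + (-4681/65 - 62))*103 = (342 - 8711/65)*103 = (13519/65)*103 = 1392457/65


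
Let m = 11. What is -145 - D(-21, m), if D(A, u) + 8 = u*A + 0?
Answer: 94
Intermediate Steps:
D(A, u) = -8 + A*u (D(A, u) = -8 + (u*A + 0) = -8 + (A*u + 0) = -8 + A*u)
-145 - D(-21, m) = -145 - (-8 - 21*11) = -145 - (-8 - 231) = -145 - 1*(-239) = -145 + 239 = 94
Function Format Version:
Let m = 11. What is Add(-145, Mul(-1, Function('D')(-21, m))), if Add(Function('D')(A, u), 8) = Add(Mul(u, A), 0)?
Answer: 94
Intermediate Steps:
Function('D')(A, u) = Add(-8, Mul(A, u)) (Function('D')(A, u) = Add(-8, Add(Mul(u, A), 0)) = Add(-8, Add(Mul(A, u), 0)) = Add(-8, Mul(A, u)))
Add(-145, Mul(-1, Function('D')(-21, m))) = Add(-145, Mul(-1, Add(-8, Mul(-21, 11)))) = Add(-145, Mul(-1, Add(-8, -231))) = Add(-145, Mul(-1, -239)) = Add(-145, 239) = 94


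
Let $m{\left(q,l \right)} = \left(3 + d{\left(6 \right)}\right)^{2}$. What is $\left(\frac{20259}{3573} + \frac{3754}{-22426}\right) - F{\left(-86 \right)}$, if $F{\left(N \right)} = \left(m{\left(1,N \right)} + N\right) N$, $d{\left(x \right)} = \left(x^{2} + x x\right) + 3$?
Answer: $\frac{2296264302802}{4451561} \approx 5.1583 \cdot 10^{5}$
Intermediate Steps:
$d{\left(x \right)} = 3 + 2 x^{2}$ ($d{\left(x \right)} = \left(x^{2} + x^{2}\right) + 3 = 2 x^{2} + 3 = 3 + 2 x^{2}$)
$m{\left(q,l \right)} = 6084$ ($m{\left(q,l \right)} = \left(3 + \left(3 + 2 \cdot 6^{2}\right)\right)^{2} = \left(3 + \left(3 + 2 \cdot 36\right)\right)^{2} = \left(3 + \left(3 + 72\right)\right)^{2} = \left(3 + 75\right)^{2} = 78^{2} = 6084$)
$F{\left(N \right)} = N \left(6084 + N\right)$ ($F{\left(N \right)} = \left(6084 + N\right) N = N \left(6084 + N\right)$)
$\left(\frac{20259}{3573} + \frac{3754}{-22426}\right) - F{\left(-86 \right)} = \left(\frac{20259}{3573} + \frac{3754}{-22426}\right) - - 86 \left(6084 - 86\right) = \left(20259 \cdot \frac{1}{3573} + 3754 \left(- \frac{1}{22426}\right)\right) - \left(-86\right) 5998 = \left(\frac{2251}{397} - \frac{1877}{11213}\right) - -515828 = \frac{24495294}{4451561} + 515828 = \frac{2296264302802}{4451561}$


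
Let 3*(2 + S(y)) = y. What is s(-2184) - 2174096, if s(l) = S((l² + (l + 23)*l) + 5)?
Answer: 2967191/3 ≈ 9.8906e+5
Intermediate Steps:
S(y) = -2 + y/3
s(l) = -⅓ + l²/3 + l*(23 + l)/3 (s(l) = -2 + ((l² + (l + 23)*l) + 5)/3 = -2 + ((l² + (23 + l)*l) + 5)/3 = -2 + ((l² + l*(23 + l)) + 5)/3 = -2 + (5 + l² + l*(23 + l))/3 = -2 + (5/3 + l²/3 + l*(23 + l)/3) = -⅓ + l²/3 + l*(23 + l)/3)
s(-2184) - 2174096 = (-⅓ + (⅔)*(-2184)² + (23/3)*(-2184)) - 2174096 = (-⅓ + (⅔)*4769856 - 16744) - 2174096 = (-⅓ + 3179904 - 16744) - 2174096 = 9489479/3 - 2174096 = 2967191/3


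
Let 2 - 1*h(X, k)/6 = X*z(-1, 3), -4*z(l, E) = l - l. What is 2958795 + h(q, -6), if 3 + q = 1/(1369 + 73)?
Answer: 2958807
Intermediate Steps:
q = -4325/1442 (q = -3 + 1/(1369 + 73) = -3 + 1/1442 = -4325/1442 ≈ -2.9993)
z(l, E) = 0 (z(l, E) = -(l - l)/4 = -1/4*0 = 0)
h(X, k) = 12 (h(X, k) = 12 - 6*X*0 = 12 - 6*0 = 12 + 0 = 12)
2958795 + h(q, -6) = 2958795 + 12 = 2958807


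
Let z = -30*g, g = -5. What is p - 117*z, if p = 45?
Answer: -17505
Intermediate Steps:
z = 150 (z = -30*(-5) = 150)
p - 117*z = 45 - 117*150 = 45 - 17550 = -17505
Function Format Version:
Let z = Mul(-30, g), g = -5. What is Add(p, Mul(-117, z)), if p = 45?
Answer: -17505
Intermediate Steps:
z = 150 (z = Mul(-30, -5) = 150)
Add(p, Mul(-117, z)) = Add(45, Mul(-117, 150)) = Add(45, -17550) = -17505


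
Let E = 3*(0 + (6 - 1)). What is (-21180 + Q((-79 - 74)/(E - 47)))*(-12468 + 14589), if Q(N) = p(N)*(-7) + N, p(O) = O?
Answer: -719738019/16 ≈ -4.4984e+7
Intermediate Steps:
E = 15 (E = 3*(0 + 5) = 3*5 = 15)
Q(N) = -6*N (Q(N) = N*(-7) + N = -7*N + N = -6*N)
(-21180 + Q((-79 - 74)/(E - 47)))*(-12468 + 14589) = (-21180 - 6*(-79 - 74)/(15 - 47))*(-12468 + 14589) = (-21180 - (-918)/(-32))*2121 = (-21180 - (-918)*(-1)/32)*2121 = (-21180 - 6*153/32)*2121 = (-21180 - 459/16)*2121 = -339339/16*2121 = -719738019/16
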